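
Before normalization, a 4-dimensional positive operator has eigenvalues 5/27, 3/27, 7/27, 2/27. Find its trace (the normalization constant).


tr(M) = sum of eigenvalues
= 5/27 + 3/27 + 7/27 + 2/27
= 17/27
= 0.6296

0.6296


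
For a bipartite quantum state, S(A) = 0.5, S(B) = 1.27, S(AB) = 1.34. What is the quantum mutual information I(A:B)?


I(A:B) = S(A) + S(B) - S(AB)
= 0.5 + 1.27 - 1.34
= 0.4300

0.4300


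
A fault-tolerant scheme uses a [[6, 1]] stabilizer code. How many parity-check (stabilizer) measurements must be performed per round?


For an [[n,k]] stabilizer code:
Number of stabilizer generators = n - k
= 6 - 1
= 5

5


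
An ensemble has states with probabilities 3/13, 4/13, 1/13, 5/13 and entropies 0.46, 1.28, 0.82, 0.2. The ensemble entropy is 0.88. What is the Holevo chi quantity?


chi = S(rho) - sum_i p_i * S(rho_i)
Weighted entropy = 3/13 * 0.46 + 4/13 * 1.28 + 1/13 * 0.82 + 5/13 * 0.2
= 0.6400
chi = 0.88 - 0.6400
= 0.2400

0.2400


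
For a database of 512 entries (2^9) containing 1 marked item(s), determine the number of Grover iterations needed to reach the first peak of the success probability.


After j Grover iterations the success probability is P(j) = sin^2((2j+1)*theta), where sin(theta) = sqrt(k/N).
N = 2^9 = 512, k = 1
sin(theta) = sqrt(k/N) = 0.04419417382
theta = arcsin(sqrt(k/N)) = 0.04420857261 rad
P(j) reaches its first maximum when (2j+1)*theta is as close as possible to pi/2, i.e. j = round(pi/(4*theta) - 1/2).
pi/(4*theta) - 1/2 = 17.2657
(For comparison, the common estimate pi/4 * sqrt(N/k) = 17.7715; the exact maximiser is used here.)
Optimal iterations = 17

17


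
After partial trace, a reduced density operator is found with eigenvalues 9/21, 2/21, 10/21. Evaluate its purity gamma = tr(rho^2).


tr(rho^2) = sum of eigenvalues squared
= (9/21)^2 + (2/21)^2 + (10/21)^2
= (81 + 4 + 100) / 441
= 185/441
= 0.4195

0.4195


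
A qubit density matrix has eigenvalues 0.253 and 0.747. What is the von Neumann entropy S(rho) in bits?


S = -p*log2(p) - (1-p)*log2(1-p)
p = 0.2530, 1-p = 0.7470
= -0.2530 * log2(0.2530) - 0.7470 * log2(0.7470)
= -(-0.5016) - (-0.3144)
= 0.8160

0.8160


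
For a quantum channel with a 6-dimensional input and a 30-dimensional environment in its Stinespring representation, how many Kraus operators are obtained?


Tracing out the environment in an orthonormal basis {|i>_E} gives Kraus operators K_i = <i|_E U |0>_E.
Number of Kraus operators = dim(H_env) = d_env
= 30

30


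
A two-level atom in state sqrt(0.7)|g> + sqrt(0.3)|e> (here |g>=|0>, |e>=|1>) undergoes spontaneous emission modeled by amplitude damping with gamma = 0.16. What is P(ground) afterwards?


For amplitude damping with parameter gamma on state sqrt(a)|0> + sqrt(b)|1>:
alpha^2 = 0.7, beta^2 = 0.3
P(|0>) = alpha^2 + gamma * beta^2
= 0.7 + 0.16 * 0.3
= 0.7 + 0.0480
= 0.7480

0.7480


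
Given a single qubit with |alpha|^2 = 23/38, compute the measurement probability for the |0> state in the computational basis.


|alpha|^2 = 23/38 = 0.6053
|beta|^2 = 1 - 23/38 = 15/38 = 0.3947
P(|0>) = |alpha|^2 = 0.6053

0.6053


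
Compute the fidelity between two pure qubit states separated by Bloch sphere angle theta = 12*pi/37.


For states separated by angle theta on Bloch sphere:
F = cos^2(theta/2)
theta = 12*pi/37 = 1.0189
theta/2 = 0.5094
cos(theta/2) = 0.8730
F = 0.7622

0.7622


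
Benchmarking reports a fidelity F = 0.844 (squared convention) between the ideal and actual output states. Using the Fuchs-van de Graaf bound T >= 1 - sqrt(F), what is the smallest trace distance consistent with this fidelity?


Fuchs-van de Graaf (squared-fidelity convention): 1 - sqrt(F) <= T <= sqrt(1 - F).
Lower bound: T >= 1 - sqrt(F)
sqrt(F) = sqrt(0.844) = 0.9187
T >= 1 - 0.9187
T >= 0.0813

0.0813


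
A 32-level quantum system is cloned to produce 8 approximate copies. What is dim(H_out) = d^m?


Output space = H^(tensor 8) where dim(H) = 32
dim = 32^8
= 1024 (after 2 factors)
= 32768 (after 3 factors)
= 1048576 (after 4 factors)
= 33554432 (after 5 factors)
= 1073741824 (after 6 factors)
= 34359738368 (after 7 factors)
= 1099511627776 (after 8 factors)
= 1099511627776

1099511627776


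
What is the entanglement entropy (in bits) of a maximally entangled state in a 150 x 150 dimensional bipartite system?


For a maximally entangled state in d x d:
S = log2(d) = log2(150)
= 7.2288

7.2288


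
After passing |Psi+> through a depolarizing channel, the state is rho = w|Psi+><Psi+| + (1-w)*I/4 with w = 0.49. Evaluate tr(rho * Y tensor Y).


|Psi+> = (|01> + |10>)/sqrt(2)
For the pure Bell state, <Y_A Y_B> = +1 (Bell-state Pauli correlator).
The maximally-mixed part I/4 has tr(I/4 * P tensor P) = 0 for any traceless Pauli P.
So <Y_A Y_B>_rho = w * (+1) + (1 - w) * 0
= 0.49 * (+1)
= 0.4900

0.4900


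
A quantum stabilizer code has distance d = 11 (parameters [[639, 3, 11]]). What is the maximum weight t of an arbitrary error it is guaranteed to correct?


Code parameters: [[639, 3, 11]], distance d = 11.
Number of correctable errors = floor((d-1)/2)
= floor((11 - 1)/2)
= floor(10/2)
= 5

5


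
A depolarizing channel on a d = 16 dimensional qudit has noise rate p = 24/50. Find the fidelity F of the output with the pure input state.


F = (1-p) + p/d
= (1 - 0.4800) + 0.4800/16
= 0.5200 + 0.0300
= 0.5500

0.5500


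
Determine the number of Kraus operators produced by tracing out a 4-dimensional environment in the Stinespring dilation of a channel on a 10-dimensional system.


Tracing out the environment in an orthonormal basis {|i>_E} gives Kraus operators K_i = <i|_E U |0>_E.
Number of Kraus operators = dim(H_env) = d_env
= 4

4


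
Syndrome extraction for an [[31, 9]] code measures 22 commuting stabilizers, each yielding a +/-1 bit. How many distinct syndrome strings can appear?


Each stabilizer generator gives a binary (+1 or -1) measurement outcome.
With 22 independent generators:
Total syndromes = 2^22
= 4194304

4194304


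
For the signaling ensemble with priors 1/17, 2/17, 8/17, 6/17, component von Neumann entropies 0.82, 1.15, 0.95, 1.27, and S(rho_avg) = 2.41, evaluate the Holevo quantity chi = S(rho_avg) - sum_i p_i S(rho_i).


chi = S(rho) - sum_i p_i * S(rho_i)
Weighted entropy = 1/17 * 0.82 + 2/17 * 1.15 + 8/17 * 0.95 + 6/17 * 1.27
= 1.0788
chi = 2.41 - 1.0788
= 1.3312

1.3312


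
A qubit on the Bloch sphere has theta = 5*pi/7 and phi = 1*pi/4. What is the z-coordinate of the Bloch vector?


theta = 2.2440, phi = 0.7854
r_z = cos(theta) = -0.6235

-0.6235


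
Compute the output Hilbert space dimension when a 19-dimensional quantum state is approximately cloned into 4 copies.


Output space = H^(tensor 4) where dim(H) = 19
dim = 19^4
= 361 (after 2 factors)
= 6859 (after 3 factors)
= 130321 (after 4 factors)
= 130321

130321


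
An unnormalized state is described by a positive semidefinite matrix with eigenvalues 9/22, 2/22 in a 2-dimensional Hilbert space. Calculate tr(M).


tr(M) = sum of eigenvalues
= 9/22 + 2/22
= 11/22
= 0.5000

0.5000


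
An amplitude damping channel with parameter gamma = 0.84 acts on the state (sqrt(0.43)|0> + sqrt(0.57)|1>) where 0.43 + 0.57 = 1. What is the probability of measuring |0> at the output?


For amplitude damping with parameter gamma on state sqrt(a)|0> + sqrt(b)|1>:
alpha^2 = 0.43, beta^2 = 0.57
P(|0>) = alpha^2 + gamma * beta^2
= 0.43 + 0.84 * 0.57
= 0.43 + 0.4788
= 0.9088

0.9088


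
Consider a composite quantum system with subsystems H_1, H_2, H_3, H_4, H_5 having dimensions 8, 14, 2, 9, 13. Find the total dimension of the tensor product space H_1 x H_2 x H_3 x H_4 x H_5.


dim(H_1 x H_2 x H_3 x H_4 x H_5) = 8 * 14 * 2 * 9 * 13
= 112 * 2 * 9 * 13
= 224 * 9 * 13
= 2016 * 13
= 26208

26208


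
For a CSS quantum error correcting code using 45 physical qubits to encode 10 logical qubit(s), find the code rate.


Code rate R = k/n
= 10/45
= 0.2222

0.2222


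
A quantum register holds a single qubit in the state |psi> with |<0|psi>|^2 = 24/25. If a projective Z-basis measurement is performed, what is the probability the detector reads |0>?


|alpha|^2 = 24/25 = 0.9600
|beta|^2 = 1 - 24/25 = 1/25 = 0.0400
P(|0>) = |alpha|^2 = 0.9600

0.9600


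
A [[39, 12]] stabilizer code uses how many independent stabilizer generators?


For an [[n,k]] stabilizer code:
Number of stabilizer generators = n - k
= 39 - 12
= 27

27


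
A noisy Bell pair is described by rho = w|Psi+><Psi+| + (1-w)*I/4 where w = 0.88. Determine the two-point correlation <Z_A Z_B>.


|Psi+> = (|01> + |10>)/sqrt(2)
For the pure Bell state, <Z_A Z_B> = -1 (Bell-state Pauli correlator).
The maximally-mixed part I/4 has tr(I/4 * P tensor P) = 0 for any traceless Pauli P.
So <Z_A Z_B>_rho = w * (-1) + (1 - w) * 0
= 0.88 * (-1)
= -0.8800

-0.8800


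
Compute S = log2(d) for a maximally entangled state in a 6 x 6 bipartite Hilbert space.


For a maximally entangled state in d x d:
S = log2(d) = log2(6)
= 2.5850

2.5850


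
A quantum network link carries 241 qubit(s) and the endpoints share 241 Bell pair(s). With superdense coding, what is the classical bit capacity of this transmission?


Superdense coding allows 2 classical bits per shared entangled pair.
241 pair(s) -> 2 * 241 = 482 classical bits

482


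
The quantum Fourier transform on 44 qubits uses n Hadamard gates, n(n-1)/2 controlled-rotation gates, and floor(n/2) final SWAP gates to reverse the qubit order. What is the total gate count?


Hadamard gates: 44
Controlled rotations: n*(n-1)/2 = 44*43/2 = 946
SWAP gates: floor(n/2) = floor(44/2) = 22
Total = 44 + 946 + 22
= 1012

1012


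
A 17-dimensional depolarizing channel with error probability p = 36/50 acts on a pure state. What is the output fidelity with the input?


F = (1-p) + p/d
= (1 - 0.7200) + 0.7200/17
= 0.2800 + 0.0424
= 0.3224

0.3224


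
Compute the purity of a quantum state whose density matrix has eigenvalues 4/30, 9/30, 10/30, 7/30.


tr(rho^2) = sum of eigenvalues squared
= (4/30)^2 + (9/30)^2 + (10/30)^2 + (7/30)^2
= (16 + 81 + 100 + 49) / 900
= 246/900
= 0.2733

0.2733


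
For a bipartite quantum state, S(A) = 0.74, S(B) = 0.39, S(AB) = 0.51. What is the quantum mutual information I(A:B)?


I(A:B) = S(A) + S(B) - S(AB)
= 0.74 + 0.39 - 0.51
= 0.6200

0.6200


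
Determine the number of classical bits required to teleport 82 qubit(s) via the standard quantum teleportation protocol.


Quantum teleportation requires 2 classical bits per qubit teleported.
82 qubit(s) -> 2 * 82 = 164 classical bits

164


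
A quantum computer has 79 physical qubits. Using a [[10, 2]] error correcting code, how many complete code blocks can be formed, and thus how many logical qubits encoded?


Each code block uses 10 physical qubits for 2 logical qubit(s).
Number of complete blocks = floor(79 / 10) = 7
Logical qubits = 7 * 2
= 14

14


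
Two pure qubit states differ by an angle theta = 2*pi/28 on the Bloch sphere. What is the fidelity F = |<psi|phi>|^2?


For states separated by angle theta on Bloch sphere:
F = cos^2(theta/2)
theta = 2*pi/28 = 0.2244
theta/2 = 0.1122
cos(theta/2) = 0.9937
F = 0.9875

0.9875


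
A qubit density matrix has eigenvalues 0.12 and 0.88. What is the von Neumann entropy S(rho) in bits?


S = -p*log2(p) - (1-p)*log2(1-p)
p = 0.1200, 1-p = 0.8800
= -0.1200 * log2(0.1200) - 0.8800 * log2(0.8800)
= -(-0.3671) - (-0.1623)
= 0.5294

0.5294


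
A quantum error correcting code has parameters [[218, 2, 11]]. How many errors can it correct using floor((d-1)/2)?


Code parameters: [[218, 2, 11]], distance d = 11.
Number of correctable errors = floor((d-1)/2)
= floor((11 - 1)/2)
= floor(10/2)
= 5

5


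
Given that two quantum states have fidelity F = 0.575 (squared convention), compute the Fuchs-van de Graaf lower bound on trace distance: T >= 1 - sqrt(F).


Fuchs-van de Graaf (squared-fidelity convention): 1 - sqrt(F) <= T <= sqrt(1 - F).
Lower bound: T >= 1 - sqrt(F)
sqrt(F) = sqrt(0.575) = 0.7583
T >= 1 - 0.7583
T >= 0.2417

0.2417


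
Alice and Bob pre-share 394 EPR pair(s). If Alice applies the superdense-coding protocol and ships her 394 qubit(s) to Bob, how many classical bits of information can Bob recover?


Superdense coding allows 2 classical bits per shared entangled pair.
394 pair(s) -> 2 * 394 = 788 classical bits

788


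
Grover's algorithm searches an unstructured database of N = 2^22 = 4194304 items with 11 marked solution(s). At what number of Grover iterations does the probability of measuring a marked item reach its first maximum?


After j Grover iterations the success probability is P(j) = sin^2((2j+1)*theta), where sin(theta) = sqrt(k/N).
N = 2^22 = 4194304, k = 11
sin(theta) = sqrt(k/N) = 0.001619445698
theta = arcsin(sqrt(k/N)) = 0.001619446406 rad
P(j) reaches its first maximum when (2j+1)*theta is as close as possible to pi/2, i.e. j = round(pi/(4*theta) - 1/2).
pi/(4*theta) - 1/2 = 484.4794
(For comparison, the common estimate pi/4 * sqrt(N/k) = 484.9796; the exact maximiser is used here.)
Optimal iterations = 484

484


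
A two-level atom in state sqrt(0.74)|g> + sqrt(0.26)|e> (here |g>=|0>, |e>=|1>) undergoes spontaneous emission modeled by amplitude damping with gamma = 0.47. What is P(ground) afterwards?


For amplitude damping with parameter gamma on state sqrt(a)|0> + sqrt(b)|1>:
alpha^2 = 0.74, beta^2 = 0.26
P(|0>) = alpha^2 + gamma * beta^2
= 0.74 + 0.47 * 0.26
= 0.74 + 0.1222
= 0.8622

0.8622


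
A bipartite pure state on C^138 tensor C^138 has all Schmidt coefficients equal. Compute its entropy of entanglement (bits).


For a maximally entangled state in d x d:
S = log2(d) = log2(138)
= 7.1085

7.1085


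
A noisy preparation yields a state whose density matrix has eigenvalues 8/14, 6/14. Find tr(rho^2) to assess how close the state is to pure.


tr(rho^2) = sum of eigenvalues squared
= (8/14)^2 + (6/14)^2
= (64 + 36) / 196
= 100/196
= 0.5102

0.5102


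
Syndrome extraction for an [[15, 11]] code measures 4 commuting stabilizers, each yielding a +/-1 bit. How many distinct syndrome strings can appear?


Each stabilizer generator gives a binary (+1 or -1) measurement outcome.
With 4 independent generators:
Total syndromes = 2^4
= 16

16


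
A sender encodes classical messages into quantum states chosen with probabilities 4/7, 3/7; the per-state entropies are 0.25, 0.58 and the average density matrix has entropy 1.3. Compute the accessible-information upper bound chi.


chi = S(rho) - sum_i p_i * S(rho_i)
Weighted entropy = 4/7 * 0.25 + 3/7 * 0.58
= 0.3914
chi = 1.3 - 0.3914
= 0.9086

0.9086


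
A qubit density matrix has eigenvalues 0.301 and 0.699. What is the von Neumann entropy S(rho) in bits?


S = -p*log2(p) - (1-p)*log2(1-p)
p = 0.3010, 1-p = 0.6990
= -0.3010 * log2(0.3010) - 0.6990 * log2(0.6990)
= -(-0.5214) - (-0.3611)
= 0.8825

0.8825


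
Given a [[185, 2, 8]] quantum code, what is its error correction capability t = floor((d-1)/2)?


Code parameters: [[185, 2, 8]], distance d = 8.
Number of correctable errors = floor((d-1)/2)
= floor((8 - 1)/2)
= floor(7/2)
= 3

3


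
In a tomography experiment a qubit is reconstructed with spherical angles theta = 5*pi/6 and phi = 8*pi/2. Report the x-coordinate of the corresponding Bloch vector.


theta = 2.6180, phi = 12.5664
r_x = sin(theta)*cos(phi) = 0.5000 * 1.0000
r_x = 0.5000

0.5000


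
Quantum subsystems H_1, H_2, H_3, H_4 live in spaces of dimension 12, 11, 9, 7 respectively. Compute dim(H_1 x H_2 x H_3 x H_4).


dim(H_1 x H_2 x H_3 x H_4) = 12 * 11 * 9 * 7
= 132 * 9 * 7
= 1188 * 7
= 8316

8316


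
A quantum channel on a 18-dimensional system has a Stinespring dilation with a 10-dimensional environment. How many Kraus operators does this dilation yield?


Tracing out the environment in an orthonormal basis {|i>_E} gives Kraus operators K_i = <i|_E U |0>_E.
Number of Kraus operators = dim(H_env) = d_env
= 10

10


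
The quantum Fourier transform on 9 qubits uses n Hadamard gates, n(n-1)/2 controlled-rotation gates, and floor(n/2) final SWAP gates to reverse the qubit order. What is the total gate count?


Hadamard gates: 9
Controlled rotations: n*(n-1)/2 = 9*8/2 = 36
SWAP gates: floor(n/2) = floor(9/2) = 4
Total = 9 + 36 + 4
= 49

49


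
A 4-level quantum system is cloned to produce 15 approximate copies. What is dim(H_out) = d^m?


Output space = H^(tensor 15) where dim(H) = 4
dim = 4^15
= 16 (after 2 factors)
= 64 (after 3 factors)
= 256 (after 4 factors)
= 1024 (after 5 factors)
= 4096 (after 6 factors)
= 16384 (after 7 factors)
= 65536 (after 8 factors)
= 262144 (after 9 factors)
= 1048576 (after 10 factors)
= 4194304 (after 11 factors)
= 16777216 (after 12 factors)
= 67108864 (after 13 factors)
= 268435456 (after 14 factors)
= 1073741824 (after 15 factors)
= 1073741824

1073741824


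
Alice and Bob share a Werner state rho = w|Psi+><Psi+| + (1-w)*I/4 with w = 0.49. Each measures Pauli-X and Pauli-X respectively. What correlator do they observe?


|Psi+> = (|01> + |10>)/sqrt(2)
For the pure Bell state, <X_A X_B> = +1 (Bell-state Pauli correlator).
The maximally-mixed part I/4 has tr(I/4 * P tensor P) = 0 for any traceless Pauli P.
So <X_A X_B>_rho = w * (+1) + (1 - w) * 0
= 0.49 * (+1)
= 0.4900

0.4900


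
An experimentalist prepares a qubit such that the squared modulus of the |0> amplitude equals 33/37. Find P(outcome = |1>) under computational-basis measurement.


|alpha|^2 = 33/37 = 0.8919
|beta|^2 = 1 - 33/37 = 4/37 = 0.1081
P(|1>) = |beta|^2 = 0.1081

0.1081


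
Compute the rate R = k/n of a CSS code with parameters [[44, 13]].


Code rate R = k/n
= 13/44
= 0.2955

0.2955


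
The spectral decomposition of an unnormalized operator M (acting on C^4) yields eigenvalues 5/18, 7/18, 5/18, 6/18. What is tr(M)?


tr(M) = sum of eigenvalues
= 5/18 + 7/18 + 5/18 + 6/18
= 23/18
= 1.2778

1.2778


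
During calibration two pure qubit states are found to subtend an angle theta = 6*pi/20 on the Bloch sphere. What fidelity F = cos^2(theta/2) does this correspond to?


For states separated by angle theta on Bloch sphere:
F = cos^2(theta/2)
theta = 6*pi/20 = 0.9425
theta/2 = 0.4712
cos(theta/2) = 0.8910
F = 0.7939

0.7939


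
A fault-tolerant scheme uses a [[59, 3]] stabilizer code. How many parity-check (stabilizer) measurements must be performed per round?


For an [[n,k]] stabilizer code:
Number of stabilizer generators = n - k
= 59 - 3
= 56

56


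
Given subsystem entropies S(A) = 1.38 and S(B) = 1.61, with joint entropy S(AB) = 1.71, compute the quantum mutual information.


I(A:B) = S(A) + S(B) - S(AB)
= 1.38 + 1.61 - 1.71
= 1.2800

1.2800


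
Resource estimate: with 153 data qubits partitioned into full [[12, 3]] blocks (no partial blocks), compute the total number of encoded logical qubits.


Each code block uses 12 physical qubits for 3 logical qubit(s).
Number of complete blocks = floor(153 / 12) = 12
Logical qubits = 12 * 3
= 36

36


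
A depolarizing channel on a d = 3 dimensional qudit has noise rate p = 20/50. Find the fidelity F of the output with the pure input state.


F = (1-p) + p/d
= (1 - 0.4000) + 0.4000/3
= 0.6000 + 0.1333
= 0.7333

0.7333


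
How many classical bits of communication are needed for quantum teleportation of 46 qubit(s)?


Quantum teleportation requires 2 classical bits per qubit teleported.
46 qubit(s) -> 2 * 46 = 92 classical bits

92


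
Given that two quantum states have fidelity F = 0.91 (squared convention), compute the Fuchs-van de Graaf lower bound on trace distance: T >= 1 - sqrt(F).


Fuchs-van de Graaf (squared-fidelity convention): 1 - sqrt(F) <= T <= sqrt(1 - F).
Lower bound: T >= 1 - sqrt(F)
sqrt(F) = sqrt(0.91) = 0.9539
T >= 1 - 0.9539
T >= 0.0461

0.0461


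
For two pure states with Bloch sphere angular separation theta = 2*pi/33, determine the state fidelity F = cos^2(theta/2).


For states separated by angle theta on Bloch sphere:
F = cos^2(theta/2)
theta = 2*pi/33 = 0.1904
theta/2 = 0.0952
cos(theta/2) = 0.9955
F = 0.9910

0.9910


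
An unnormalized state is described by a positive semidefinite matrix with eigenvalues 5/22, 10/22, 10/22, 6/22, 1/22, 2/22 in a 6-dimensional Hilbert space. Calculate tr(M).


tr(M) = sum of eigenvalues
= 5/22 + 10/22 + 10/22 + 6/22 + 1/22 + 2/22
= 34/22
= 1.5455

1.5455


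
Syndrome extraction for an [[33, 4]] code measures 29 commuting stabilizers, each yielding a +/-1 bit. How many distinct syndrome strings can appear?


Each stabilizer generator gives a binary (+1 or -1) measurement outcome.
With 29 independent generators:
Total syndromes = 2^29
= 536870912

536870912


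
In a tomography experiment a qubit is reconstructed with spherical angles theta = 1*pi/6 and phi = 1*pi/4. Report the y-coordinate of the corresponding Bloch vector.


theta = 0.5236, phi = 0.7854
r_y = sin(theta)*sin(phi) = 0.5000 * 0.7071
r_y = 0.3536

0.3536


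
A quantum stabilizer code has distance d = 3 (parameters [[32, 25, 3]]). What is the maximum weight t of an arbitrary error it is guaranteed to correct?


Code parameters: [[32, 25, 3]], distance d = 3.
Number of correctable errors = floor((d-1)/2)
= floor((3 - 1)/2)
= floor(2/2)
= 1

1


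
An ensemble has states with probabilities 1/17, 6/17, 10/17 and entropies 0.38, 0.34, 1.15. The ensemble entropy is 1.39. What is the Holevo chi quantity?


chi = S(rho) - sum_i p_i * S(rho_i)
Weighted entropy = 1/17 * 0.38 + 6/17 * 0.34 + 10/17 * 1.15
= 0.8188
chi = 1.39 - 0.8188
= 0.5712

0.5712


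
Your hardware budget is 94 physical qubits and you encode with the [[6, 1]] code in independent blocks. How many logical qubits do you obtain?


Each code block uses 6 physical qubits for 1 logical qubit(s).
Number of complete blocks = floor(94 / 6) = 15
Logical qubits = 15 * 1
= 15

15


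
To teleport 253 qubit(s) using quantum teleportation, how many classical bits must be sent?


Quantum teleportation requires 2 classical bits per qubit teleported.
253 qubit(s) -> 2 * 253 = 506 classical bits

506


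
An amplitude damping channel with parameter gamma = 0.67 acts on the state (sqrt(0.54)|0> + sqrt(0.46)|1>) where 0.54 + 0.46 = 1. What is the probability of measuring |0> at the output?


For amplitude damping with parameter gamma on state sqrt(a)|0> + sqrt(b)|1>:
alpha^2 = 0.54, beta^2 = 0.46
P(|0>) = alpha^2 + gamma * beta^2
= 0.54 + 0.67 * 0.46
= 0.54 + 0.3082
= 0.8482

0.8482


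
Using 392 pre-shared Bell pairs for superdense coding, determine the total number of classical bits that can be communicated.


Superdense coding allows 2 classical bits per shared entangled pair.
392 pair(s) -> 2 * 392 = 784 classical bits

784


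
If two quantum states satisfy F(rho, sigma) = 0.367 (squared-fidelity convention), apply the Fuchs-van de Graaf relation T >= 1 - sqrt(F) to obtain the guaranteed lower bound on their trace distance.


Fuchs-van de Graaf (squared-fidelity convention): 1 - sqrt(F) <= T <= sqrt(1 - F).
Lower bound: T >= 1 - sqrt(F)
sqrt(F) = sqrt(0.367) = 0.6058
T >= 1 - 0.6058
T >= 0.3942

0.3942


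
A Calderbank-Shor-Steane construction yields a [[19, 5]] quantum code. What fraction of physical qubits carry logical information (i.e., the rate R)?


Code rate R = k/n
= 5/19
= 0.2632

0.2632


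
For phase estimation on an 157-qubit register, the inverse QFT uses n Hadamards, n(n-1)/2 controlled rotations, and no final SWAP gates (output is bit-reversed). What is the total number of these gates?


Hadamard gates: 157
Controlled rotations: n*(n-1)/2 = 157*156/2 = 12246
SWAP gates: 0 (omitted)
Total = 157 + 12246
= 12403

12403


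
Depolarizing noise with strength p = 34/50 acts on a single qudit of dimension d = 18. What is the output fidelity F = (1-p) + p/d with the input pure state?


F = (1-p) + p/d
= (1 - 0.6800) + 0.6800/18
= 0.3200 + 0.0378
= 0.3578

0.3578


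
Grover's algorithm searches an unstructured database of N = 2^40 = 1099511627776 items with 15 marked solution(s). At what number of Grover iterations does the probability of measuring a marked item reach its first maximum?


After j Grover iterations the success probability is P(j) = sin^2((2j+1)*theta), where sin(theta) = sqrt(k/N).
N = 2^40 = 1099511627776, k = 15
sin(theta) = sqrt(k/N) = 3.693564745e-06
theta = arcsin(sqrt(k/N)) = 3.693564745e-06 rad
P(j) reaches its first maximum when (2j+1)*theta is as close as possible to pi/2, i.e. j = round(pi/(4*theta) - 1/2).
pi/(4*theta) - 1/2 = 212639.1090
(For comparison, the common estimate pi/4 * sqrt(N/k) = 212639.6090; the exact maximiser is used here.)
Optimal iterations = 212639

212639


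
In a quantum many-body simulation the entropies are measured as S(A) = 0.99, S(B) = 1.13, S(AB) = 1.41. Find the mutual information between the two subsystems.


I(A:B) = S(A) + S(B) - S(AB)
= 0.99 + 1.13 - 1.41
= 0.7100

0.7100


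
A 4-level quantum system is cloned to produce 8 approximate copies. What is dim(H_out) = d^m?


Output space = H^(tensor 8) where dim(H) = 4
dim = 4^8
= 16 (after 2 factors)
= 64 (after 3 factors)
= 256 (after 4 factors)
= 1024 (after 5 factors)
= 4096 (after 6 factors)
= 16384 (after 7 factors)
= 65536 (after 8 factors)
= 65536

65536


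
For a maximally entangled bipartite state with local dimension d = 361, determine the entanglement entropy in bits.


For a maximally entangled state in d x d:
S = log2(d) = log2(361)
= 8.4959

8.4959


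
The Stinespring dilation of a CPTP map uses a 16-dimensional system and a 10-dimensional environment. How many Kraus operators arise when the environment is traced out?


Tracing out the environment in an orthonormal basis {|i>_E} gives Kraus operators K_i = <i|_E U |0>_E.
Number of Kraus operators = dim(H_env) = d_env
= 10

10


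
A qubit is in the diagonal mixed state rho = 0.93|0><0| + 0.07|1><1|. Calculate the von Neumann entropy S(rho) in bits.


S = -p*log2(p) - (1-p)*log2(1-p)
p = 0.9300, 1-p = 0.0700
= -0.9300 * log2(0.9300) - 0.0700 * log2(0.0700)
= -(-0.0974) - (-0.2686)
= 0.3659

0.3659


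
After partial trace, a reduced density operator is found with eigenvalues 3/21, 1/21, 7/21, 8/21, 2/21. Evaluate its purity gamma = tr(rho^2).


tr(rho^2) = sum of eigenvalues squared
= (3/21)^2 + (1/21)^2 + (7/21)^2 + (8/21)^2 + (2/21)^2
= (9 + 1 + 49 + 64 + 4) / 441
= 127/441
= 0.2880

0.2880


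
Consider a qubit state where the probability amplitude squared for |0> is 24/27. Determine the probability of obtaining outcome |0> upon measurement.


|alpha|^2 = 24/27 = 0.8889
|beta|^2 = 1 - 24/27 = 3/27 = 0.1111
P(|0>) = |alpha|^2 = 0.8889

0.8889


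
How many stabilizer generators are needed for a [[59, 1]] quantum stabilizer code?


For an [[n,k]] stabilizer code:
Number of stabilizer generators = n - k
= 59 - 1
= 58

58


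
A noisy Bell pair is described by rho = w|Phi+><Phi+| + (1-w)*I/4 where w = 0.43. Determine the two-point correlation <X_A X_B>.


|Phi+> = (|00> + |11>)/sqrt(2)
For the pure Bell state, <X_A X_B> = +1 (Bell-state Pauli correlator).
The maximally-mixed part I/4 has tr(I/4 * P tensor P) = 0 for any traceless Pauli P.
So <X_A X_B>_rho = w * (+1) + (1 - w) * 0
= 0.43 * (+1)
= 0.4300

0.4300


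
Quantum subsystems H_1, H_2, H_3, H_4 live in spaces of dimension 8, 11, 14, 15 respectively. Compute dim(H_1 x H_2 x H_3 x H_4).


dim(H_1 x H_2 x H_3 x H_4) = 8 * 11 * 14 * 15
= 88 * 14 * 15
= 1232 * 15
= 18480

18480


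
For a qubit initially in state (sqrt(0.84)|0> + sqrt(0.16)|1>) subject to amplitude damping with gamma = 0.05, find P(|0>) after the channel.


For amplitude damping with parameter gamma on state sqrt(a)|0> + sqrt(b)|1>:
alpha^2 = 0.84, beta^2 = 0.16
P(|0>) = alpha^2 + gamma * beta^2
= 0.84 + 0.05 * 0.16
= 0.84 + 0.0080
= 0.8480

0.8480


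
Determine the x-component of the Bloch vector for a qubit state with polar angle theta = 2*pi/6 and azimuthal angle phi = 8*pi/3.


theta = 1.0472, phi = 8.3776
r_x = sin(theta)*cos(phi) = 0.8660 * -0.5000
r_x = -0.4330

-0.4330


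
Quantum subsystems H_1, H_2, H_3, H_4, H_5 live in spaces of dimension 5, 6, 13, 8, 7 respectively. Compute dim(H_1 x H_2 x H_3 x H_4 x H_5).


dim(H_1 x H_2 x H_3 x H_4 x H_5) = 5 * 6 * 13 * 8 * 7
= 30 * 13 * 8 * 7
= 390 * 8 * 7
= 3120 * 7
= 21840

21840


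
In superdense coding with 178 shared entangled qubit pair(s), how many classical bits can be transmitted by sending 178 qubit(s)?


Superdense coding allows 2 classical bits per shared entangled pair.
178 pair(s) -> 2 * 178 = 356 classical bits

356


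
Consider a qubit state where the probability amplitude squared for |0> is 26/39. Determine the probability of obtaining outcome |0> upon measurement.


|alpha|^2 = 26/39 = 0.6667
|beta|^2 = 1 - 26/39 = 13/39 = 0.3333
P(|0>) = |alpha|^2 = 0.6667

0.6667


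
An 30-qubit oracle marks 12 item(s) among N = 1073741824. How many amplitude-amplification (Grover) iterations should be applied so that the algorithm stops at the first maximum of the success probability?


After j Grover iterations the success probability is P(j) = sin^2((2j+1)*theta), where sin(theta) = sqrt(k/N).
N = 2^30 = 1073741824, k = 12
sin(theta) = sqrt(k/N) = 0.0001057159917
theta = arcsin(sqrt(k/N)) = 0.0001057159919 rad
P(j) reaches its first maximum when (2j+1)*theta is as close as possible to pi/2, i.e. j = round(pi/(4*theta) - 1/2).
pi/(4*theta) - 1/2 = 7428.8222
(For comparison, the common estimate pi/4 * sqrt(N/k) = 7429.3222; the exact maximiser is used here.)
Optimal iterations = 7429

7429


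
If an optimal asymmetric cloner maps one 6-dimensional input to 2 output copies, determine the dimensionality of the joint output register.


Output space = H^(tensor 2) where dim(H) = 6
dim = 6^2
= 36

36


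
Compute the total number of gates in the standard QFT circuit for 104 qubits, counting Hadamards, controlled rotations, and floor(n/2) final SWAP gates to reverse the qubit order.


Hadamard gates: 104
Controlled rotations: n*(n-1)/2 = 104*103/2 = 5356
SWAP gates: floor(n/2) = floor(104/2) = 52
Total = 104 + 5356 + 52
= 5512

5512


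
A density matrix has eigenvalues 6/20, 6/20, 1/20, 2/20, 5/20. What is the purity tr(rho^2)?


tr(rho^2) = sum of eigenvalues squared
= (6/20)^2 + (6/20)^2 + (1/20)^2 + (2/20)^2 + (5/20)^2
= (36 + 36 + 1 + 4 + 25) / 400
= 102/400
= 0.2550

0.2550


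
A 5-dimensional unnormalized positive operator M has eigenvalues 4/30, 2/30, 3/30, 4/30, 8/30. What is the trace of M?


tr(M) = sum of eigenvalues
= 4/30 + 2/30 + 3/30 + 4/30 + 8/30
= 21/30
= 0.7000

0.7000


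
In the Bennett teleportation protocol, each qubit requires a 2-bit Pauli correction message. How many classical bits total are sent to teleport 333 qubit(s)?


Quantum teleportation requires 2 classical bits per qubit teleported.
333 qubit(s) -> 2 * 333 = 666 classical bits

666


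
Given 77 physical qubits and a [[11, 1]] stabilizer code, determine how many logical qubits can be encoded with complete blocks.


Each code block uses 11 physical qubits for 1 logical qubit(s).
Number of complete blocks = floor(77 / 11) = 7
Logical qubits = 7 * 1
= 7

7


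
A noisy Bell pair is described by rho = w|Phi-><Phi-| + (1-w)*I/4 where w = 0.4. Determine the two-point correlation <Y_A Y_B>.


|Phi-> = (|00> - |11>)/sqrt(2)
For the pure Bell state, <Y_A Y_B> = +1 (Bell-state Pauli correlator).
The maximally-mixed part I/4 has tr(I/4 * P tensor P) = 0 for any traceless Pauli P.
So <Y_A Y_B>_rho = w * (+1) + (1 - w) * 0
= 0.4 * (+1)
= 0.4000

0.4000


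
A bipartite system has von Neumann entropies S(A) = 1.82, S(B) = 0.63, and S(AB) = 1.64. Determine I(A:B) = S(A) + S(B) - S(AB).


I(A:B) = S(A) + S(B) - S(AB)
= 1.82 + 0.63 - 1.64
= 0.8100

0.8100


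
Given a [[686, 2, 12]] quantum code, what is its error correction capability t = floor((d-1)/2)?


Code parameters: [[686, 2, 12]], distance d = 12.
Number of correctable errors = floor((d-1)/2)
= floor((12 - 1)/2)
= floor(11/2)
= 5

5


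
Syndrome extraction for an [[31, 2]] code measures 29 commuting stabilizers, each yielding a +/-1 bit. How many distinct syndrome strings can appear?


Each stabilizer generator gives a binary (+1 or -1) measurement outcome.
With 29 independent generators:
Total syndromes = 2^29
= 536870912

536870912


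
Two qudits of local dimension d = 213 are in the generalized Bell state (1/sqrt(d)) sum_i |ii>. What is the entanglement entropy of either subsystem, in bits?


For a maximally entangled state in d x d:
S = log2(d) = log2(213)
= 7.7347

7.7347


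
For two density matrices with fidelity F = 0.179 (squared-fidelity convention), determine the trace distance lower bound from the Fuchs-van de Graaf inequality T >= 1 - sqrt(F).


Fuchs-van de Graaf (squared-fidelity convention): 1 - sqrt(F) <= T <= sqrt(1 - F).
Lower bound: T >= 1 - sqrt(F)
sqrt(F) = sqrt(0.179) = 0.4231
T >= 1 - 0.4231
T >= 0.5769

0.5769


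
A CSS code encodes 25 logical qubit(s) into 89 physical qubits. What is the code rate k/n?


Code rate R = k/n
= 25/89
= 0.2809

0.2809


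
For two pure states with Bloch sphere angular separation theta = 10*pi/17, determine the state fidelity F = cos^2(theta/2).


For states separated by angle theta on Bloch sphere:
F = cos^2(theta/2)
theta = 10*pi/17 = 1.8480
theta/2 = 0.9240
cos(theta/2) = 0.6026
F = 0.3632

0.3632


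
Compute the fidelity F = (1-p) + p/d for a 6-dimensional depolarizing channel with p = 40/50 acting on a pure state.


F = (1-p) + p/d
= (1 - 0.8000) + 0.8000/6
= 0.2000 + 0.1333
= 0.3333

0.3333


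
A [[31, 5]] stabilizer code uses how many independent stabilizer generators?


For an [[n,k]] stabilizer code:
Number of stabilizer generators = n - k
= 31 - 5
= 26

26


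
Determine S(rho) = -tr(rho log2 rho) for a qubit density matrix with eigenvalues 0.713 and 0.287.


S = -p*log2(p) - (1-p)*log2(1-p)
p = 0.7130, 1-p = 0.2870
= -0.7130 * log2(0.7130) - 0.2870 * log2(0.2870)
= -(-0.3480) - (-0.5169)
= 0.8648

0.8648


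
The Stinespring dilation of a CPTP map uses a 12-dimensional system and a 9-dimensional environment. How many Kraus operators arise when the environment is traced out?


Tracing out the environment in an orthonormal basis {|i>_E} gives Kraus operators K_i = <i|_E U |0>_E.
Number of Kraus operators = dim(H_env) = d_env
= 9

9


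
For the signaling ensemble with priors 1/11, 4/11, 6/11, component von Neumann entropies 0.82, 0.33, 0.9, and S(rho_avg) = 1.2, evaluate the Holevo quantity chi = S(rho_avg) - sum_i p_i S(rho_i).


chi = S(rho) - sum_i p_i * S(rho_i)
Weighted entropy = 1/11 * 0.82 + 4/11 * 0.33 + 6/11 * 0.9
= 0.6855
chi = 1.2 - 0.6855
= 0.5145

0.5145


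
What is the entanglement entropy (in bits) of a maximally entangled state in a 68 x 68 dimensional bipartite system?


For a maximally entangled state in d x d:
S = log2(d) = log2(68)
= 6.0875

6.0875


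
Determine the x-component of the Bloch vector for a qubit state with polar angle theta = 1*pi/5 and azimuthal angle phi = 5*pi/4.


theta = 0.6283, phi = 3.9270
r_x = sin(theta)*cos(phi) = 0.5878 * -0.7071
r_x = -0.4156

-0.4156


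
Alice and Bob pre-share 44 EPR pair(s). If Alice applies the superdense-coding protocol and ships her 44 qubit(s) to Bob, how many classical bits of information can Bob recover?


Superdense coding allows 2 classical bits per shared entangled pair.
44 pair(s) -> 2 * 44 = 88 classical bits

88


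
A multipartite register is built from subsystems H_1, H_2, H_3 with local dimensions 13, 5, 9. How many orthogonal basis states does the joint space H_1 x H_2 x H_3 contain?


dim(H_1 x H_2 x H_3) = 13 * 5 * 9
= 65 * 9
= 585

585


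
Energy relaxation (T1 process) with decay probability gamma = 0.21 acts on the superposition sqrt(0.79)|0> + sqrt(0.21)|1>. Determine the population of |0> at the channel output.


For amplitude damping with parameter gamma on state sqrt(a)|0> + sqrt(b)|1>:
alpha^2 = 0.79, beta^2 = 0.21
P(|0>) = alpha^2 + gamma * beta^2
= 0.79 + 0.21 * 0.21
= 0.79 + 0.0441
= 0.8341

0.8341


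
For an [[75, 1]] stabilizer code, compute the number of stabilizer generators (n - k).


For an [[n,k]] stabilizer code:
Number of stabilizer generators = n - k
= 75 - 1
= 74

74


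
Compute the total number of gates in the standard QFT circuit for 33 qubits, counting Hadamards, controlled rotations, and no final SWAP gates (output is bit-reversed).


Hadamard gates: 33
Controlled rotations: n*(n-1)/2 = 33*32/2 = 528
SWAP gates: 0 (omitted)
Total = 33 + 528
= 561

561


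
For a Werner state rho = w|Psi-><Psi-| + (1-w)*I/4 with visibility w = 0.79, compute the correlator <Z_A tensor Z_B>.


|Psi-> = (|01> - |10>)/sqrt(2)
For the pure Bell state, <Z_A Z_B> = -1 (Bell-state Pauli correlator).
The maximally-mixed part I/4 has tr(I/4 * P tensor P) = 0 for any traceless Pauli P.
So <Z_A Z_B>_rho = w * (-1) + (1 - w) * 0
= 0.79 * (-1)
= -0.7900

-0.7900


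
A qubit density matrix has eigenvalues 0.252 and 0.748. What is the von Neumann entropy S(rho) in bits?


S = -p*log2(p) - (1-p)*log2(1-p)
p = 0.2520, 1-p = 0.7480
= -0.2520 * log2(0.2520) - 0.7480 * log2(0.7480)
= -(-0.5011) - (-0.3133)
= 0.8144

0.8144


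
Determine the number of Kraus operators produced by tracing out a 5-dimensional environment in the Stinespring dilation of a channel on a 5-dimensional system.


Tracing out the environment in an orthonormal basis {|i>_E} gives Kraus operators K_i = <i|_E U |0>_E.
Number of Kraus operators = dim(H_env) = d_env
= 5

5


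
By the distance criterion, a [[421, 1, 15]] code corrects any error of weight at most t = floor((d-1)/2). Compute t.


Code parameters: [[421, 1, 15]], distance d = 15.
Number of correctable errors = floor((d-1)/2)
= floor((15 - 1)/2)
= floor(14/2)
= 7

7


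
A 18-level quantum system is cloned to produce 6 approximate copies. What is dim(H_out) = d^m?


Output space = H^(tensor 6) where dim(H) = 18
dim = 18^6
= 324 (after 2 factors)
= 5832 (after 3 factors)
= 104976 (after 4 factors)
= 1889568 (after 5 factors)
= 34012224 (after 6 factors)
= 34012224

34012224


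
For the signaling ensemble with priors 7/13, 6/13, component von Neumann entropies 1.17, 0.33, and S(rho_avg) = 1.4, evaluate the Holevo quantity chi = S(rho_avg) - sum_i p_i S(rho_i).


chi = S(rho) - sum_i p_i * S(rho_i)
Weighted entropy = 7/13 * 1.17 + 6/13 * 0.33
= 0.7823
chi = 1.4 - 0.7823
= 0.6177

0.6177


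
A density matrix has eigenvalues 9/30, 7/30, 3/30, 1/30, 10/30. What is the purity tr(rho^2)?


tr(rho^2) = sum of eigenvalues squared
= (9/30)^2 + (7/30)^2 + (3/30)^2 + (1/30)^2 + (10/30)^2
= (81 + 49 + 9 + 1 + 100) / 900
= 240/900
= 0.2667

0.2667


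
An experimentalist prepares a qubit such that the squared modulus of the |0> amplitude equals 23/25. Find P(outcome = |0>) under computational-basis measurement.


|alpha|^2 = 23/25 = 0.9200
|beta|^2 = 1 - 23/25 = 2/25 = 0.0800
P(|0>) = |alpha|^2 = 0.9200

0.9200


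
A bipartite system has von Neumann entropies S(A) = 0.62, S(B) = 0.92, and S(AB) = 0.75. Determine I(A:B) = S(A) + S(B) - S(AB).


I(A:B) = S(A) + S(B) - S(AB)
= 0.62 + 0.92 - 0.75
= 0.7900

0.7900


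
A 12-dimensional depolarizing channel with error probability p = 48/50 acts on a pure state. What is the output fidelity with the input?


F = (1-p) + p/d
= (1 - 0.9600) + 0.9600/12
= 0.0400 + 0.0800
= 0.1200

0.1200


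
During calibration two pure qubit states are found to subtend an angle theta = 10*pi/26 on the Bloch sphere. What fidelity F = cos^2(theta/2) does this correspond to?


For states separated by angle theta on Bloch sphere:
F = cos^2(theta/2)
theta = 10*pi/26 = 1.2083
theta/2 = 0.6042
cos(theta/2) = 0.8230
F = 0.6773

0.6773
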